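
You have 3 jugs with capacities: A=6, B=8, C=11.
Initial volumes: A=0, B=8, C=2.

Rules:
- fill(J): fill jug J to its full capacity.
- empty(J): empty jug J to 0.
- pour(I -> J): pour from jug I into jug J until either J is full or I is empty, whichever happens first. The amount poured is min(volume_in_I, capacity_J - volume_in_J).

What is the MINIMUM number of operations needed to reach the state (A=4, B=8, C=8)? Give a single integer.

Answer: 6

Derivation:
BFS from (A=0, B=8, C=2). One shortest path:
  1. fill(A) -> (A=6 B=8 C=2)
  2. empty(C) -> (A=6 B=8 C=0)
  3. pour(B -> C) -> (A=6 B=0 C=8)
  4. pour(A -> B) -> (A=0 B=6 C=8)
  5. fill(A) -> (A=6 B=6 C=8)
  6. pour(A -> B) -> (A=4 B=8 C=8)
Reached target in 6 moves.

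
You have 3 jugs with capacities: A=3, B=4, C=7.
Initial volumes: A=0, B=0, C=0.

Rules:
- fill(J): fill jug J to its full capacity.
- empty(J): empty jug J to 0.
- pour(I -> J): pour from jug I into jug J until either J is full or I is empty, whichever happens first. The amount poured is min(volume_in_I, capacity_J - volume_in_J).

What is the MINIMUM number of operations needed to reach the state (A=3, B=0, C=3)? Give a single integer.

Answer: 3

Derivation:
BFS from (A=0, B=0, C=0). One shortest path:
  1. fill(A) -> (A=3 B=0 C=0)
  2. pour(A -> C) -> (A=0 B=0 C=3)
  3. fill(A) -> (A=3 B=0 C=3)
Reached target in 3 moves.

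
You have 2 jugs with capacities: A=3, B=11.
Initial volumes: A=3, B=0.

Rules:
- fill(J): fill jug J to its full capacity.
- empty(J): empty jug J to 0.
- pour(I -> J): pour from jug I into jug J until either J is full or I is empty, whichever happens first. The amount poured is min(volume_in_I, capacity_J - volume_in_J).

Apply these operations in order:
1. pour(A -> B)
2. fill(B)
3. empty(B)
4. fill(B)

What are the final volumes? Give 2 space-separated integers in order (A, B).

Step 1: pour(A -> B) -> (A=0 B=3)
Step 2: fill(B) -> (A=0 B=11)
Step 3: empty(B) -> (A=0 B=0)
Step 4: fill(B) -> (A=0 B=11)

Answer: 0 11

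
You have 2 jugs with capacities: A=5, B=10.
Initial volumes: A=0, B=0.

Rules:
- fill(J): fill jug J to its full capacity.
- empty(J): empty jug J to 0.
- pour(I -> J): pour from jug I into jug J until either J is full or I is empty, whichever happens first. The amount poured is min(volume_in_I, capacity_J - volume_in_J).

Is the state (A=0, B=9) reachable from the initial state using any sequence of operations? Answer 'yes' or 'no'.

Answer: no

Derivation:
BFS explored all 6 reachable states.
Reachable set includes: (0,0), (0,5), (0,10), (5,0), (5,5), (5,10)
Target (A=0, B=9) not in reachable set → no.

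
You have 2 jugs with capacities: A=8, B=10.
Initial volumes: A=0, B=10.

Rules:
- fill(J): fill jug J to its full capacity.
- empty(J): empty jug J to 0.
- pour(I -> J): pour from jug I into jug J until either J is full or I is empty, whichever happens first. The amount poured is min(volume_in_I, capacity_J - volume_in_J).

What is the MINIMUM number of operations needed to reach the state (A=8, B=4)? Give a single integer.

BFS from (A=0, B=10). One shortest path:
  1. pour(B -> A) -> (A=8 B=2)
  2. empty(A) -> (A=0 B=2)
  3. pour(B -> A) -> (A=2 B=0)
  4. fill(B) -> (A=2 B=10)
  5. pour(B -> A) -> (A=8 B=4)
Reached target in 5 moves.

Answer: 5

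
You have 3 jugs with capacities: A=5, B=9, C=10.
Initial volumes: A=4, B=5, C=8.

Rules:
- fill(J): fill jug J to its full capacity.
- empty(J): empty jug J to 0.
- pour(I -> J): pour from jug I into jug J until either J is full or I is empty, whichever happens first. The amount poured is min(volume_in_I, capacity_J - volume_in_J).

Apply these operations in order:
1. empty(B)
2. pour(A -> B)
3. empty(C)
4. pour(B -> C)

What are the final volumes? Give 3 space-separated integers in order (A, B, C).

Answer: 0 0 4

Derivation:
Step 1: empty(B) -> (A=4 B=0 C=8)
Step 2: pour(A -> B) -> (A=0 B=4 C=8)
Step 3: empty(C) -> (A=0 B=4 C=0)
Step 4: pour(B -> C) -> (A=0 B=0 C=4)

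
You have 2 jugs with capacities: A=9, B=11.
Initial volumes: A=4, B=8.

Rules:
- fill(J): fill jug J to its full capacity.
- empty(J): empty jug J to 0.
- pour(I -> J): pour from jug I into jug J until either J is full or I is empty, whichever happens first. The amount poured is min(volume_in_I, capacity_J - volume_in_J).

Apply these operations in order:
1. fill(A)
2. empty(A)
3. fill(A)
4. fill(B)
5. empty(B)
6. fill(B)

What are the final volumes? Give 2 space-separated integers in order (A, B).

Answer: 9 11

Derivation:
Step 1: fill(A) -> (A=9 B=8)
Step 2: empty(A) -> (A=0 B=8)
Step 3: fill(A) -> (A=9 B=8)
Step 4: fill(B) -> (A=9 B=11)
Step 5: empty(B) -> (A=9 B=0)
Step 6: fill(B) -> (A=9 B=11)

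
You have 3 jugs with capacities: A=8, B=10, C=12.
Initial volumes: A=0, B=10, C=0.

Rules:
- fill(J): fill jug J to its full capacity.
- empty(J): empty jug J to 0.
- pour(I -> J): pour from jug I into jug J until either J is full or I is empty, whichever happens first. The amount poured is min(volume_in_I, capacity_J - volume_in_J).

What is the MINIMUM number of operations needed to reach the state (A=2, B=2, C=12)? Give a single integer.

Answer: 7

Derivation:
BFS from (A=0, B=10, C=0). One shortest path:
  1. empty(B) -> (A=0 B=0 C=0)
  2. fill(C) -> (A=0 B=0 C=12)
  3. pour(C -> B) -> (A=0 B=10 C=2)
  4. pour(B -> A) -> (A=8 B=2 C=2)
  5. empty(A) -> (A=0 B=2 C=2)
  6. pour(C -> A) -> (A=2 B=2 C=0)
  7. fill(C) -> (A=2 B=2 C=12)
Reached target in 7 moves.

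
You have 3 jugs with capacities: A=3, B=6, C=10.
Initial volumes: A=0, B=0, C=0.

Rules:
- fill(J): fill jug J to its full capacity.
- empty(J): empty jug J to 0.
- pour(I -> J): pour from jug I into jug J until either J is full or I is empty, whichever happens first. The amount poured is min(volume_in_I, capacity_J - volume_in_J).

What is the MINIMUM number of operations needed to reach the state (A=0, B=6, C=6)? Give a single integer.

Answer: 3

Derivation:
BFS from (A=0, B=0, C=0). One shortest path:
  1. fill(B) -> (A=0 B=6 C=0)
  2. pour(B -> C) -> (A=0 B=0 C=6)
  3. fill(B) -> (A=0 B=6 C=6)
Reached target in 3 moves.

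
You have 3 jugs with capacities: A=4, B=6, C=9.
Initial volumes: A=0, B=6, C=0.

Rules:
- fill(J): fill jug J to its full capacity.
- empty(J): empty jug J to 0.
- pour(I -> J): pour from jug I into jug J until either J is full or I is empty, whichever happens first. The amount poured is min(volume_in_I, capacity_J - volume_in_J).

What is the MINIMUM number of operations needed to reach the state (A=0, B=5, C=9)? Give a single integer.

Answer: 5

Derivation:
BFS from (A=0, B=6, C=0). One shortest path:
  1. fill(A) -> (A=4 B=6 C=0)
  2. pour(A -> C) -> (A=0 B=6 C=4)
  3. fill(A) -> (A=4 B=6 C=4)
  4. pour(A -> C) -> (A=0 B=6 C=8)
  5. pour(B -> C) -> (A=0 B=5 C=9)
Reached target in 5 moves.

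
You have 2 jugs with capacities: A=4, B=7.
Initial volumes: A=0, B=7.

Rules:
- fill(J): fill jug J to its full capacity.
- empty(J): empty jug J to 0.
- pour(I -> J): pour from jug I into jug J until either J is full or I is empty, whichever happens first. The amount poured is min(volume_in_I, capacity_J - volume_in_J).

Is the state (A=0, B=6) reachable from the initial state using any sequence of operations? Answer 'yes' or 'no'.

BFS from (A=0, B=7):
  1. pour(B -> A) -> (A=4 B=3)
  2. empty(A) -> (A=0 B=3)
  3. pour(B -> A) -> (A=3 B=0)
  4. fill(B) -> (A=3 B=7)
  5. pour(B -> A) -> (A=4 B=6)
  6. empty(A) -> (A=0 B=6)
Target reached → yes.

Answer: yes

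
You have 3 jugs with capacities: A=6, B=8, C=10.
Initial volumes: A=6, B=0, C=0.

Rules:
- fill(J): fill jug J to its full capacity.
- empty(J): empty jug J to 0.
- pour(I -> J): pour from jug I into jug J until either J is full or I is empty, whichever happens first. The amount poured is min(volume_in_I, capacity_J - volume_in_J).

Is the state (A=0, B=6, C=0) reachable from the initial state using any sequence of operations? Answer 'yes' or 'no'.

Answer: yes

Derivation:
BFS from (A=6, B=0, C=0):
  1. pour(A -> B) -> (A=0 B=6 C=0)
Target reached → yes.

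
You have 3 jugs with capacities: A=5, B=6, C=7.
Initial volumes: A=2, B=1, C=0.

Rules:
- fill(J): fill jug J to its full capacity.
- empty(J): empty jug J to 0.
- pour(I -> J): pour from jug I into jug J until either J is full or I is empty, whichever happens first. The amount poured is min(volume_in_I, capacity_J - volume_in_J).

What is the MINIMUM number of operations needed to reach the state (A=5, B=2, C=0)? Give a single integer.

BFS from (A=2, B=1, C=0). One shortest path:
  1. empty(B) -> (A=2 B=0 C=0)
  2. pour(A -> B) -> (A=0 B=2 C=0)
  3. fill(A) -> (A=5 B=2 C=0)
Reached target in 3 moves.

Answer: 3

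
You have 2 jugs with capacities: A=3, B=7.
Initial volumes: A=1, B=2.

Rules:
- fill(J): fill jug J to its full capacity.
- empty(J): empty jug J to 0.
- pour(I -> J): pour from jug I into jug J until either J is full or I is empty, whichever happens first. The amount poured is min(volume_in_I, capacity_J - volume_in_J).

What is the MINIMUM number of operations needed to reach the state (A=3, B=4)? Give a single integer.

Answer: 3

Derivation:
BFS from (A=1, B=2). One shortest path:
  1. empty(A) -> (A=0 B=2)
  2. fill(B) -> (A=0 B=7)
  3. pour(B -> A) -> (A=3 B=4)
Reached target in 3 moves.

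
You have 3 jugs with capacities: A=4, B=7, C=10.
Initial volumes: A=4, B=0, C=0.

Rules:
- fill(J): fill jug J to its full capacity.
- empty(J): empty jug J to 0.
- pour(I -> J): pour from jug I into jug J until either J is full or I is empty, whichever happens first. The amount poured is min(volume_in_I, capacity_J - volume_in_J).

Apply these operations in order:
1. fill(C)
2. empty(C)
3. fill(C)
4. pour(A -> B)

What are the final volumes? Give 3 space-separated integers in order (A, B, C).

Answer: 0 4 10

Derivation:
Step 1: fill(C) -> (A=4 B=0 C=10)
Step 2: empty(C) -> (A=4 B=0 C=0)
Step 3: fill(C) -> (A=4 B=0 C=10)
Step 4: pour(A -> B) -> (A=0 B=4 C=10)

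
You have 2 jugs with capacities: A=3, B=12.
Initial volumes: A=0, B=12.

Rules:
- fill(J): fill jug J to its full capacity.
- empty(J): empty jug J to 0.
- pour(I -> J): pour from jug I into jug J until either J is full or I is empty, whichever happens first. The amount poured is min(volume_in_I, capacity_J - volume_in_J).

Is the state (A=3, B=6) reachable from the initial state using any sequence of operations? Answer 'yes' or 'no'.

Answer: yes

Derivation:
BFS from (A=0, B=12):
  1. pour(B -> A) -> (A=3 B=9)
  2. empty(A) -> (A=0 B=9)
  3. pour(B -> A) -> (A=3 B=6)
Target reached → yes.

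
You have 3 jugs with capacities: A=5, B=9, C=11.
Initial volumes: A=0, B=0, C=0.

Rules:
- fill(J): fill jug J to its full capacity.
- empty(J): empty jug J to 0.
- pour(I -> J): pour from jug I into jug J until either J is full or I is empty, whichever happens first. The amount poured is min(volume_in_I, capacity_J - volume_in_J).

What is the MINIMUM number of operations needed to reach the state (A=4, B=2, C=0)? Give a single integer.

BFS from (A=0, B=0, C=0). One shortest path:
  1. fill(C) -> (A=0 B=0 C=11)
  2. pour(C -> B) -> (A=0 B=9 C=2)
  3. pour(B -> A) -> (A=5 B=4 C=2)
  4. empty(A) -> (A=0 B=4 C=2)
  5. pour(B -> A) -> (A=4 B=0 C=2)
  6. pour(C -> B) -> (A=4 B=2 C=0)
Reached target in 6 moves.

Answer: 6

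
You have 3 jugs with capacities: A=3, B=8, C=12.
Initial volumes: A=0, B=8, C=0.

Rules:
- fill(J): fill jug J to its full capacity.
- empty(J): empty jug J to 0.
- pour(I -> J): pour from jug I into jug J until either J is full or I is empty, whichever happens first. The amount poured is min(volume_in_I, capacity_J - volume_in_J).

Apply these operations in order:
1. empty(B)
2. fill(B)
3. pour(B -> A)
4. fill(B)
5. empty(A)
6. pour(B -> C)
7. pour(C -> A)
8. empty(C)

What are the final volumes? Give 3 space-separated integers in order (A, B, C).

Step 1: empty(B) -> (A=0 B=0 C=0)
Step 2: fill(B) -> (A=0 B=8 C=0)
Step 3: pour(B -> A) -> (A=3 B=5 C=0)
Step 4: fill(B) -> (A=3 B=8 C=0)
Step 5: empty(A) -> (A=0 B=8 C=0)
Step 6: pour(B -> C) -> (A=0 B=0 C=8)
Step 7: pour(C -> A) -> (A=3 B=0 C=5)
Step 8: empty(C) -> (A=3 B=0 C=0)

Answer: 3 0 0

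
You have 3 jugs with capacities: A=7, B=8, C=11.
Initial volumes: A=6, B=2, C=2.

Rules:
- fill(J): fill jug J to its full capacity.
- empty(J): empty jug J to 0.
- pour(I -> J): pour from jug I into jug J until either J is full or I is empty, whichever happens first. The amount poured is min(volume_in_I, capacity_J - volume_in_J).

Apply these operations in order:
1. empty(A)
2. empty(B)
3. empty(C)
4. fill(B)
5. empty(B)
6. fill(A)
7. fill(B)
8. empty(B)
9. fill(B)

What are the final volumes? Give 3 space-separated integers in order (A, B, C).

Answer: 7 8 0

Derivation:
Step 1: empty(A) -> (A=0 B=2 C=2)
Step 2: empty(B) -> (A=0 B=0 C=2)
Step 3: empty(C) -> (A=0 B=0 C=0)
Step 4: fill(B) -> (A=0 B=8 C=0)
Step 5: empty(B) -> (A=0 B=0 C=0)
Step 6: fill(A) -> (A=7 B=0 C=0)
Step 7: fill(B) -> (A=7 B=8 C=0)
Step 8: empty(B) -> (A=7 B=0 C=0)
Step 9: fill(B) -> (A=7 B=8 C=0)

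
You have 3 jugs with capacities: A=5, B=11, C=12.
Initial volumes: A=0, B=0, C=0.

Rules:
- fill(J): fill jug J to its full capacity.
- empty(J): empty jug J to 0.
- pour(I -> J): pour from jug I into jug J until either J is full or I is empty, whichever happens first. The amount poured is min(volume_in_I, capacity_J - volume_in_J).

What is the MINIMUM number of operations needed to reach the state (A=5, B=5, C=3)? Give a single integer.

BFS from (A=0, B=0, C=0). One shortest path:
  1. fill(C) -> (A=0 B=0 C=12)
  2. pour(C -> A) -> (A=5 B=0 C=7)
  3. pour(C -> B) -> (A=5 B=7 C=0)
  4. fill(C) -> (A=5 B=7 C=12)
  5. pour(C -> B) -> (A=5 B=11 C=8)
  6. empty(B) -> (A=5 B=0 C=8)
  7. pour(A -> B) -> (A=0 B=5 C=8)
  8. pour(C -> A) -> (A=5 B=5 C=3)
Reached target in 8 moves.

Answer: 8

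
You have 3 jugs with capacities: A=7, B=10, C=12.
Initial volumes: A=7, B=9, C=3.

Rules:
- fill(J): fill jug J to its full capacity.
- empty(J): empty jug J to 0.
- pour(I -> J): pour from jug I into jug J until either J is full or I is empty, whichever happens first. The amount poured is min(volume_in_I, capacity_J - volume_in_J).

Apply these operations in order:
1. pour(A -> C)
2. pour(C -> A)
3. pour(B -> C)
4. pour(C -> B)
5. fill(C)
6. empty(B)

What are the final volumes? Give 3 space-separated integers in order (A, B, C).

Answer: 7 0 12

Derivation:
Step 1: pour(A -> C) -> (A=0 B=9 C=10)
Step 2: pour(C -> A) -> (A=7 B=9 C=3)
Step 3: pour(B -> C) -> (A=7 B=0 C=12)
Step 4: pour(C -> B) -> (A=7 B=10 C=2)
Step 5: fill(C) -> (A=7 B=10 C=12)
Step 6: empty(B) -> (A=7 B=0 C=12)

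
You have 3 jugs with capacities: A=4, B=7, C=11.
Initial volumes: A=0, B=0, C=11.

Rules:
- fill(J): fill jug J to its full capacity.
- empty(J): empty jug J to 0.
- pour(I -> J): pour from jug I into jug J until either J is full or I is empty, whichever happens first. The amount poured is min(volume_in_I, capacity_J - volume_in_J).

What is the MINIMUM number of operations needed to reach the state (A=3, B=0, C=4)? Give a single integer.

Answer: 4

Derivation:
BFS from (A=0, B=0, C=11). One shortest path:
  1. pour(C -> B) -> (A=0 B=7 C=4)
  2. pour(B -> A) -> (A=4 B=3 C=4)
  3. empty(A) -> (A=0 B=3 C=4)
  4. pour(B -> A) -> (A=3 B=0 C=4)
Reached target in 4 moves.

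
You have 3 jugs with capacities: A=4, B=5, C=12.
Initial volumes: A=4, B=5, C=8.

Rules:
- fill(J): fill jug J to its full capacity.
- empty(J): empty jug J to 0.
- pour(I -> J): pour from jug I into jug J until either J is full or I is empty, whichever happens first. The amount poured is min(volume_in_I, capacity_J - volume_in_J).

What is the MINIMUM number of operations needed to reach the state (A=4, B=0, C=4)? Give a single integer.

BFS from (A=4, B=5, C=8). One shortest path:
  1. empty(A) -> (A=0 B=5 C=8)
  2. empty(B) -> (A=0 B=0 C=8)
  3. pour(C -> A) -> (A=4 B=0 C=4)
Reached target in 3 moves.

Answer: 3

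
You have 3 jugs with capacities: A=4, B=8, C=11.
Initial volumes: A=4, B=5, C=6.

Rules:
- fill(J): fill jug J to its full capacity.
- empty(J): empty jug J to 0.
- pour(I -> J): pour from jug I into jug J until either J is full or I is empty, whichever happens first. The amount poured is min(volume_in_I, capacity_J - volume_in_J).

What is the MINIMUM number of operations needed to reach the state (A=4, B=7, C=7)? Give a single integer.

BFS from (A=4, B=5, C=6). One shortest path:
  1. fill(B) -> (A=4 B=8 C=6)
  2. pour(A -> C) -> (A=0 B=8 C=10)
  3. pour(B -> C) -> (A=0 B=7 C=11)
  4. pour(C -> A) -> (A=4 B=7 C=7)
Reached target in 4 moves.

Answer: 4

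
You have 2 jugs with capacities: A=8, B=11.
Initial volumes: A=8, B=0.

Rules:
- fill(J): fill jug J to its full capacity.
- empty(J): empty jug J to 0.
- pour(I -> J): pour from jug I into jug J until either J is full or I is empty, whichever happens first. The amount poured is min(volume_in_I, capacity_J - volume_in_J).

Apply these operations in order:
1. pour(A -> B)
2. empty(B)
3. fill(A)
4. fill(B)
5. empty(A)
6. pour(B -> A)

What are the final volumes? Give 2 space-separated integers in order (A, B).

Step 1: pour(A -> B) -> (A=0 B=8)
Step 2: empty(B) -> (A=0 B=0)
Step 3: fill(A) -> (A=8 B=0)
Step 4: fill(B) -> (A=8 B=11)
Step 5: empty(A) -> (A=0 B=11)
Step 6: pour(B -> A) -> (A=8 B=3)

Answer: 8 3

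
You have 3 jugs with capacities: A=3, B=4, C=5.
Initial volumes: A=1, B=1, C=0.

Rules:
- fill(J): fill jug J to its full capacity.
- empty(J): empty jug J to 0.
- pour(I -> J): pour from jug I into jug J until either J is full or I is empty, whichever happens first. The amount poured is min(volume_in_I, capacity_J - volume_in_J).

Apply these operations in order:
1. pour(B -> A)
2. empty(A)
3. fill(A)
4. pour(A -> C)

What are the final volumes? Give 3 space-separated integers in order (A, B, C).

Answer: 0 0 3

Derivation:
Step 1: pour(B -> A) -> (A=2 B=0 C=0)
Step 2: empty(A) -> (A=0 B=0 C=0)
Step 3: fill(A) -> (A=3 B=0 C=0)
Step 4: pour(A -> C) -> (A=0 B=0 C=3)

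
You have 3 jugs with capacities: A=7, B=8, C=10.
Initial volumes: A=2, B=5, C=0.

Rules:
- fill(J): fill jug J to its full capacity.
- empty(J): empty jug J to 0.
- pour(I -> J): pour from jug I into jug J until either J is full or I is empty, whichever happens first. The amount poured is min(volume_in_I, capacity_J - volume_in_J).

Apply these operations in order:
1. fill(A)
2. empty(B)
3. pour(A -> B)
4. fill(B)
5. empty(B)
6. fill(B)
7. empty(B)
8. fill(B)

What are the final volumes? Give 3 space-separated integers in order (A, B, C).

Step 1: fill(A) -> (A=7 B=5 C=0)
Step 2: empty(B) -> (A=7 B=0 C=0)
Step 3: pour(A -> B) -> (A=0 B=7 C=0)
Step 4: fill(B) -> (A=0 B=8 C=0)
Step 5: empty(B) -> (A=0 B=0 C=0)
Step 6: fill(B) -> (A=0 B=8 C=0)
Step 7: empty(B) -> (A=0 B=0 C=0)
Step 8: fill(B) -> (A=0 B=8 C=0)

Answer: 0 8 0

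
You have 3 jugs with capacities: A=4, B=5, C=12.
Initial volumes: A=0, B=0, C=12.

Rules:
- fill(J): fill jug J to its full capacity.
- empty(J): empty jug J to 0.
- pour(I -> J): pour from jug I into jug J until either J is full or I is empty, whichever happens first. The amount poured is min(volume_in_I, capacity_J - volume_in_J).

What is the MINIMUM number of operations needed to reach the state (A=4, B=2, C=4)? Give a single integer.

BFS from (A=0, B=0, C=12). One shortest path:
  1. fill(B) -> (A=0 B=5 C=12)
  2. empty(C) -> (A=0 B=5 C=0)
  3. pour(B -> A) -> (A=4 B=1 C=0)
  4. pour(A -> C) -> (A=0 B=1 C=4)
  5. pour(B -> A) -> (A=1 B=0 C=4)
  6. fill(B) -> (A=1 B=5 C=4)
  7. pour(B -> A) -> (A=4 B=2 C=4)
Reached target in 7 moves.

Answer: 7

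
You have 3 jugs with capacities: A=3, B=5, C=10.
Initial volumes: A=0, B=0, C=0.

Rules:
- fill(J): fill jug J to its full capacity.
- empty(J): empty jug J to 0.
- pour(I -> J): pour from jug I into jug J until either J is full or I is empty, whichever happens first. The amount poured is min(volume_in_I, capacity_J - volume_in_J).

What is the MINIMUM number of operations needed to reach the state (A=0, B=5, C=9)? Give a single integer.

BFS from (A=0, B=0, C=0). One shortest path:
  1. fill(A) -> (A=3 B=0 C=0)
  2. fill(B) -> (A=3 B=5 C=0)
  3. pour(A -> C) -> (A=0 B=5 C=3)
  4. fill(A) -> (A=3 B=5 C=3)
  5. pour(A -> C) -> (A=0 B=5 C=6)
  6. fill(A) -> (A=3 B=5 C=6)
  7. pour(A -> C) -> (A=0 B=5 C=9)
Reached target in 7 moves.

Answer: 7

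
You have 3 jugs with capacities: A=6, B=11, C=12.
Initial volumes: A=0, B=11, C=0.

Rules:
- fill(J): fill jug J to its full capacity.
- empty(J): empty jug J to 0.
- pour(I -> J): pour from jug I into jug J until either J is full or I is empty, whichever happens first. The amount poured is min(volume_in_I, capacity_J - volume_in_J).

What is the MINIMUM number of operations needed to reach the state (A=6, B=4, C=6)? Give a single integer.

Answer: 6

Derivation:
BFS from (A=0, B=11, C=0). One shortest path:
  1. pour(B -> A) -> (A=6 B=5 C=0)
  2. empty(A) -> (A=0 B=5 C=0)
  3. pour(B -> C) -> (A=0 B=0 C=5)
  4. fill(B) -> (A=0 B=11 C=5)
  5. pour(B -> C) -> (A=0 B=4 C=12)
  6. pour(C -> A) -> (A=6 B=4 C=6)
Reached target in 6 moves.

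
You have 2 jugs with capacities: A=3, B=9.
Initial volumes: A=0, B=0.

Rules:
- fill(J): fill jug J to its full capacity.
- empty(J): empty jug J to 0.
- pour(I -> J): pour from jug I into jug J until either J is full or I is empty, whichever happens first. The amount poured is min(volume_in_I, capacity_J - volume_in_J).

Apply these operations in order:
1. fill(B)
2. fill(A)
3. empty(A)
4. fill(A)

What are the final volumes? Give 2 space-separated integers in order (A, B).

Step 1: fill(B) -> (A=0 B=9)
Step 2: fill(A) -> (A=3 B=9)
Step 3: empty(A) -> (A=0 B=9)
Step 4: fill(A) -> (A=3 B=9)

Answer: 3 9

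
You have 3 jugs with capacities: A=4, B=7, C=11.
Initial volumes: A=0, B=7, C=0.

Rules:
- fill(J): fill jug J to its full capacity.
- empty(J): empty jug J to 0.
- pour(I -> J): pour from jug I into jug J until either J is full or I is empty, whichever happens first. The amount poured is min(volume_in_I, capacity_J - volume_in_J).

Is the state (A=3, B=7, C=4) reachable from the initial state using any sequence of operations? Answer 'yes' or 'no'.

Answer: yes

Derivation:
BFS from (A=0, B=7, C=0):
  1. pour(B -> A) -> (A=4 B=3 C=0)
  2. pour(A -> C) -> (A=0 B=3 C=4)
  3. pour(B -> A) -> (A=3 B=0 C=4)
  4. fill(B) -> (A=3 B=7 C=4)
Target reached → yes.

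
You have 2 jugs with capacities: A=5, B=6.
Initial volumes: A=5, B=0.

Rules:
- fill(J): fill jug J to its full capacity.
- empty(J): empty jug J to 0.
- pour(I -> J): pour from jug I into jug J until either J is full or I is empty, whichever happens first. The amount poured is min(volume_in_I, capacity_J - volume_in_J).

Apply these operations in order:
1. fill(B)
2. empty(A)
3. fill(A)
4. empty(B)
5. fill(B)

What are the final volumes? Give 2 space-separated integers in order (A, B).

Answer: 5 6

Derivation:
Step 1: fill(B) -> (A=5 B=6)
Step 2: empty(A) -> (A=0 B=6)
Step 3: fill(A) -> (A=5 B=6)
Step 4: empty(B) -> (A=5 B=0)
Step 5: fill(B) -> (A=5 B=6)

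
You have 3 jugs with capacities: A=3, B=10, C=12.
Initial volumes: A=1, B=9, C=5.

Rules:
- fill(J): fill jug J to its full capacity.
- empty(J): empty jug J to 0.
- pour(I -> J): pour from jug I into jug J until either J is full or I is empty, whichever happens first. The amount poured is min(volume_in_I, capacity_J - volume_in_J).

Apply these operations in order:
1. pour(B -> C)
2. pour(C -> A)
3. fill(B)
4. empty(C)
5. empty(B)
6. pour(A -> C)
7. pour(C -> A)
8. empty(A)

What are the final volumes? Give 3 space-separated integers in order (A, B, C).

Answer: 0 0 0

Derivation:
Step 1: pour(B -> C) -> (A=1 B=2 C=12)
Step 2: pour(C -> A) -> (A=3 B=2 C=10)
Step 3: fill(B) -> (A=3 B=10 C=10)
Step 4: empty(C) -> (A=3 B=10 C=0)
Step 5: empty(B) -> (A=3 B=0 C=0)
Step 6: pour(A -> C) -> (A=0 B=0 C=3)
Step 7: pour(C -> A) -> (A=3 B=0 C=0)
Step 8: empty(A) -> (A=0 B=0 C=0)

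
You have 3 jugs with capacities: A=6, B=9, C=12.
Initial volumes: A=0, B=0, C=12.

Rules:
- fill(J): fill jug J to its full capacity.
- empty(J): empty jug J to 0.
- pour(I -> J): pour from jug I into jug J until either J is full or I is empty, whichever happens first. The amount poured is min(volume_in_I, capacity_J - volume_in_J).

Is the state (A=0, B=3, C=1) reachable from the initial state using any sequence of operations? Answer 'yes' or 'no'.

BFS explored all 54 reachable states.
Reachable set includes: (0,0,0), (0,0,3), (0,0,6), (0,0,9), (0,0,12), (0,3,0), (0,3,3), (0,3,6), (0,3,9), (0,3,12), (0,6,0), (0,6,3) ...
Target (A=0, B=3, C=1) not in reachable set → no.

Answer: no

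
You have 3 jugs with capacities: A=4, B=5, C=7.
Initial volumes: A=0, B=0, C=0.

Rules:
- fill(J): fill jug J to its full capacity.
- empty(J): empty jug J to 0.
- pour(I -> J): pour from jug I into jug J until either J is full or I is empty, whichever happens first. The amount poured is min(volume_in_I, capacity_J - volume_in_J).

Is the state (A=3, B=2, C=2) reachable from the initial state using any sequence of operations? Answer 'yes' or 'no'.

Answer: no

Derivation:
BFS explored all 168 reachable states.
Reachable set includes: (0,0,0), (0,0,1), (0,0,2), (0,0,3), (0,0,4), (0,0,5), (0,0,6), (0,0,7), (0,1,0), (0,1,1), (0,1,2), (0,1,3) ...
Target (A=3, B=2, C=2) not in reachable set → no.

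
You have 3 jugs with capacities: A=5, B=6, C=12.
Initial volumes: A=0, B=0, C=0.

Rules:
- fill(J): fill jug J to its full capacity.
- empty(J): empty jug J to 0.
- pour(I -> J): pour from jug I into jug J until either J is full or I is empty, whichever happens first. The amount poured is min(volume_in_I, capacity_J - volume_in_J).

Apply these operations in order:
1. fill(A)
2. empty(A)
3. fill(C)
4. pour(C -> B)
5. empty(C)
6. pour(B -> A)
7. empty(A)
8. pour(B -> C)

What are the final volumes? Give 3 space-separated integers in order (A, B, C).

Step 1: fill(A) -> (A=5 B=0 C=0)
Step 2: empty(A) -> (A=0 B=0 C=0)
Step 3: fill(C) -> (A=0 B=0 C=12)
Step 4: pour(C -> B) -> (A=0 B=6 C=6)
Step 5: empty(C) -> (A=0 B=6 C=0)
Step 6: pour(B -> A) -> (A=5 B=1 C=0)
Step 7: empty(A) -> (A=0 B=1 C=0)
Step 8: pour(B -> C) -> (A=0 B=0 C=1)

Answer: 0 0 1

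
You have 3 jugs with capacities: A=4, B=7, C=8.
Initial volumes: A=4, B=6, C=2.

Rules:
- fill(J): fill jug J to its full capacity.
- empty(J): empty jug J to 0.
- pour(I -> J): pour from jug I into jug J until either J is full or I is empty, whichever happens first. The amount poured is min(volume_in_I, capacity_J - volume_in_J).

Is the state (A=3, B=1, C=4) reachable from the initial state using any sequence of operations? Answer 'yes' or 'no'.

BFS explored all 234 reachable states.
Reachable set includes: (0,0,0), (0,0,1), (0,0,2), (0,0,3), (0,0,4), (0,0,5), (0,0,6), (0,0,7), (0,0,8), (0,1,0), (0,1,1), (0,1,2) ...
Target (A=3, B=1, C=4) not in reachable set → no.

Answer: no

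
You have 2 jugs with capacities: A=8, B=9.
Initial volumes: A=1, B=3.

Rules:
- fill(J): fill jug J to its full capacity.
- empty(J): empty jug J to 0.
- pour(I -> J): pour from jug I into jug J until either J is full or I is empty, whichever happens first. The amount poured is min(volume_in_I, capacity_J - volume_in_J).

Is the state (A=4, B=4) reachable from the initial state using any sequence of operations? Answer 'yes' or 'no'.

Answer: no

Derivation:
BFS explored all 35 reachable states.
Reachable set includes: (0,0), (0,1), (0,2), (0,3), (0,4), (0,5), (0,6), (0,7), (0,8), (0,9), (1,0), (1,3) ...
Target (A=4, B=4) not in reachable set → no.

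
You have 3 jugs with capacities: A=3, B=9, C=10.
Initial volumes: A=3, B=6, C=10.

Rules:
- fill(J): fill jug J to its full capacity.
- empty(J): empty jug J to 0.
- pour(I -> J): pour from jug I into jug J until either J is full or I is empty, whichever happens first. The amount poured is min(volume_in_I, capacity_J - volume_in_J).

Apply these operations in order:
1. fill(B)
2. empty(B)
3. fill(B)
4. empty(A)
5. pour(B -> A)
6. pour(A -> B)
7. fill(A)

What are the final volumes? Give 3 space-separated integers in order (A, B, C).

Answer: 3 9 10

Derivation:
Step 1: fill(B) -> (A=3 B=9 C=10)
Step 2: empty(B) -> (A=3 B=0 C=10)
Step 3: fill(B) -> (A=3 B=9 C=10)
Step 4: empty(A) -> (A=0 B=9 C=10)
Step 5: pour(B -> A) -> (A=3 B=6 C=10)
Step 6: pour(A -> B) -> (A=0 B=9 C=10)
Step 7: fill(A) -> (A=3 B=9 C=10)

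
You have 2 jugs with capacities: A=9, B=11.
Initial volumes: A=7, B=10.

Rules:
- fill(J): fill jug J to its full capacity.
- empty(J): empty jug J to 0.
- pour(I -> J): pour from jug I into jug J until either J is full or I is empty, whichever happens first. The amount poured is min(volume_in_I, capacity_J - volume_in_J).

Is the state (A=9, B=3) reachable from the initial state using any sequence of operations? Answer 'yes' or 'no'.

BFS from (A=7, B=10):
  1. empty(A) -> (A=0 B=10)
  2. pour(B -> A) -> (A=9 B=1)
  3. empty(A) -> (A=0 B=1)
  4. pour(B -> A) -> (A=1 B=0)
  5. fill(B) -> (A=1 B=11)
  6. pour(B -> A) -> (A=9 B=3)
Target reached → yes.

Answer: yes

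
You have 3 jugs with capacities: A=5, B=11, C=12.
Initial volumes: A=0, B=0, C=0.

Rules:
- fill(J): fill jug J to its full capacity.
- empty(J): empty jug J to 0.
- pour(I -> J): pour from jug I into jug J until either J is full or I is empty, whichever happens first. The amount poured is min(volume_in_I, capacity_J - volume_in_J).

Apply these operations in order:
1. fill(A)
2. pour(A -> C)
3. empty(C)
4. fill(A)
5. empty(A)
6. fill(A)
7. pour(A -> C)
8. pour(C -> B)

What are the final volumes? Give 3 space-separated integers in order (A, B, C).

Step 1: fill(A) -> (A=5 B=0 C=0)
Step 2: pour(A -> C) -> (A=0 B=0 C=5)
Step 3: empty(C) -> (A=0 B=0 C=0)
Step 4: fill(A) -> (A=5 B=0 C=0)
Step 5: empty(A) -> (A=0 B=0 C=0)
Step 6: fill(A) -> (A=5 B=0 C=0)
Step 7: pour(A -> C) -> (A=0 B=0 C=5)
Step 8: pour(C -> B) -> (A=0 B=5 C=0)

Answer: 0 5 0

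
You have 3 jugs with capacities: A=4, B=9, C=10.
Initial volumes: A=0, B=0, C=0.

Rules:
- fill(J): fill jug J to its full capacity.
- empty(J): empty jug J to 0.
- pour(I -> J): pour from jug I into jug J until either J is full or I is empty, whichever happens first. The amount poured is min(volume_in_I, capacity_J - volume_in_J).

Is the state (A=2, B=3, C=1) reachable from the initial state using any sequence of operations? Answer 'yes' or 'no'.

Answer: no

Derivation:
BFS explored all 334 reachable states.
Reachable set includes: (0,0,0), (0,0,1), (0,0,2), (0,0,3), (0,0,4), (0,0,5), (0,0,6), (0,0,7), (0,0,8), (0,0,9), (0,0,10), (0,1,0) ...
Target (A=2, B=3, C=1) not in reachable set → no.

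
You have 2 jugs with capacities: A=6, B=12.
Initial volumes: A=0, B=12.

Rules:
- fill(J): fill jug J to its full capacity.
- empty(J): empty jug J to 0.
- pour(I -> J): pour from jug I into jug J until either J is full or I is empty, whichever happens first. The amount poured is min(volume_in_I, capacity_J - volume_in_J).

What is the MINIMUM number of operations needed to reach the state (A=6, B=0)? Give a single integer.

Answer: 2

Derivation:
BFS from (A=0, B=12). One shortest path:
  1. fill(A) -> (A=6 B=12)
  2. empty(B) -> (A=6 B=0)
Reached target in 2 moves.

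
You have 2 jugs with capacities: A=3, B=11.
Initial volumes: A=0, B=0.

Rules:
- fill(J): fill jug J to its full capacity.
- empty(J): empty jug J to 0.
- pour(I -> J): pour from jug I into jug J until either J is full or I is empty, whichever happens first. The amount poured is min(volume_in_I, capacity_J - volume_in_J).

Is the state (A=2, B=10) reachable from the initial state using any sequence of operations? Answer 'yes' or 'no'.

BFS explored all 28 reachable states.
Reachable set includes: (0,0), (0,1), (0,2), (0,3), (0,4), (0,5), (0,6), (0,7), (0,8), (0,9), (0,10), (0,11) ...
Target (A=2, B=10) not in reachable set → no.

Answer: no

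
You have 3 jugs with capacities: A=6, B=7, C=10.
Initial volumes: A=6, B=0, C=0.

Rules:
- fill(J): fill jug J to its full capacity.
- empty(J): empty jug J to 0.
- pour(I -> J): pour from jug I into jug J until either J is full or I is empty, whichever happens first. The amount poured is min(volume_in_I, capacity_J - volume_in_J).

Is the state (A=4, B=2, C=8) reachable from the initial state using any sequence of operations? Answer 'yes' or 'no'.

Answer: no

Derivation:
BFS explored all 346 reachable states.
Reachable set includes: (0,0,0), (0,0,1), (0,0,2), (0,0,3), (0,0,4), (0,0,5), (0,0,6), (0,0,7), (0,0,8), (0,0,9), (0,0,10), (0,1,0) ...
Target (A=4, B=2, C=8) not in reachable set → no.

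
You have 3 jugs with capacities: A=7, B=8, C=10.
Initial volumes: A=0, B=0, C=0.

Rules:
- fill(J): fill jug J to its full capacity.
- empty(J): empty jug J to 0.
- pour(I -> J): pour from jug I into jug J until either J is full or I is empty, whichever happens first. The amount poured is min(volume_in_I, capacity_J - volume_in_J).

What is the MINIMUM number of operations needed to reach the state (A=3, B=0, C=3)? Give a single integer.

BFS from (A=0, B=0, C=0). One shortest path:
  1. fill(A) -> (A=7 B=0 C=0)
  2. pour(A -> B) -> (A=0 B=7 C=0)
  3. fill(A) -> (A=7 B=7 C=0)
  4. pour(A -> C) -> (A=0 B=7 C=7)
  5. pour(B -> C) -> (A=0 B=4 C=10)
  6. pour(C -> A) -> (A=7 B=4 C=3)
  7. pour(A -> B) -> (A=3 B=8 C=3)
  8. empty(B) -> (A=3 B=0 C=3)
Reached target in 8 moves.

Answer: 8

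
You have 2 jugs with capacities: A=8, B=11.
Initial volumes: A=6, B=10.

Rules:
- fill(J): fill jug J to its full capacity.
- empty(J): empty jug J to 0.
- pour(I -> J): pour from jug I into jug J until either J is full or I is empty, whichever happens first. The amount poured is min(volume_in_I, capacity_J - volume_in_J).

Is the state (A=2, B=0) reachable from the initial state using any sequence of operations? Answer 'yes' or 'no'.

BFS from (A=6, B=10):
  1. empty(A) -> (A=0 B=10)
  2. pour(B -> A) -> (A=8 B=2)
  3. empty(A) -> (A=0 B=2)
  4. pour(B -> A) -> (A=2 B=0)
Target reached → yes.

Answer: yes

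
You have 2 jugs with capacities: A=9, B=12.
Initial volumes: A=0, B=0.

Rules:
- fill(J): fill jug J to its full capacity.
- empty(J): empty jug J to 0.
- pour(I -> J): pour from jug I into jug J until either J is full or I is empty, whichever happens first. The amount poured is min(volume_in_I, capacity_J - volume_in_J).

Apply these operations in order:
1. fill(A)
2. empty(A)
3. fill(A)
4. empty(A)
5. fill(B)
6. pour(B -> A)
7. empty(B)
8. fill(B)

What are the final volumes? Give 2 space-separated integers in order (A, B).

Step 1: fill(A) -> (A=9 B=0)
Step 2: empty(A) -> (A=0 B=0)
Step 3: fill(A) -> (A=9 B=0)
Step 4: empty(A) -> (A=0 B=0)
Step 5: fill(B) -> (A=0 B=12)
Step 6: pour(B -> A) -> (A=9 B=3)
Step 7: empty(B) -> (A=9 B=0)
Step 8: fill(B) -> (A=9 B=12)

Answer: 9 12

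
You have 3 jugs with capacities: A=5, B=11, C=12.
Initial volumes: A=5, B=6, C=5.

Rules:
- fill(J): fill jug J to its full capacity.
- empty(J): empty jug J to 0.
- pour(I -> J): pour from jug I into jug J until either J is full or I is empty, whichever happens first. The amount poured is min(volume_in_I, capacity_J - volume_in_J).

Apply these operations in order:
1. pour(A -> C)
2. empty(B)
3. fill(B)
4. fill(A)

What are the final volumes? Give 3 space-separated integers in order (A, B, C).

Answer: 5 11 10

Derivation:
Step 1: pour(A -> C) -> (A=0 B=6 C=10)
Step 2: empty(B) -> (A=0 B=0 C=10)
Step 3: fill(B) -> (A=0 B=11 C=10)
Step 4: fill(A) -> (A=5 B=11 C=10)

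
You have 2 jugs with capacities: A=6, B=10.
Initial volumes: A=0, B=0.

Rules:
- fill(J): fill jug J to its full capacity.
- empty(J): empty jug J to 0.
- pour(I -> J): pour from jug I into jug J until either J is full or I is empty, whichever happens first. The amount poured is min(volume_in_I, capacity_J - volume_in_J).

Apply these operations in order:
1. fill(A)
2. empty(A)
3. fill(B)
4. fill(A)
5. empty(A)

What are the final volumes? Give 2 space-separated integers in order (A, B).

Step 1: fill(A) -> (A=6 B=0)
Step 2: empty(A) -> (A=0 B=0)
Step 3: fill(B) -> (A=0 B=10)
Step 4: fill(A) -> (A=6 B=10)
Step 5: empty(A) -> (A=0 B=10)

Answer: 0 10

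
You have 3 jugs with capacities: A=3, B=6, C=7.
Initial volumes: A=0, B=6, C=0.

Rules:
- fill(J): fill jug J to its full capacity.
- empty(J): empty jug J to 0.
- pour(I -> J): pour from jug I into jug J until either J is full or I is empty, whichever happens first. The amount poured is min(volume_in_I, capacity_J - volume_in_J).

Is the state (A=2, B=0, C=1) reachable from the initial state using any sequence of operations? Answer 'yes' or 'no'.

Answer: yes

Derivation:
BFS from (A=0, B=6, C=0):
  1. fill(A) -> (A=3 B=6 C=0)
  2. pour(B -> C) -> (A=3 B=0 C=6)
  3. pour(A -> C) -> (A=2 B=0 C=7)
  4. pour(C -> B) -> (A=2 B=6 C=1)
  5. empty(B) -> (A=2 B=0 C=1)
Target reached → yes.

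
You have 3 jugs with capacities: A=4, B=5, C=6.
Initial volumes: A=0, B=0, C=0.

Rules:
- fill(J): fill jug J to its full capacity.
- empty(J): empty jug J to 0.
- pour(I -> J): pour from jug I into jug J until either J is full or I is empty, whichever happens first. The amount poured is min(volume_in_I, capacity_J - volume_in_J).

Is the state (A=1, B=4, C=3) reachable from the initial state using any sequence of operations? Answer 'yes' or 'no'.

Answer: no

Derivation:
BFS explored all 150 reachable states.
Reachable set includes: (0,0,0), (0,0,1), (0,0,2), (0,0,3), (0,0,4), (0,0,5), (0,0,6), (0,1,0), (0,1,1), (0,1,2), (0,1,3), (0,1,4) ...
Target (A=1, B=4, C=3) not in reachable set → no.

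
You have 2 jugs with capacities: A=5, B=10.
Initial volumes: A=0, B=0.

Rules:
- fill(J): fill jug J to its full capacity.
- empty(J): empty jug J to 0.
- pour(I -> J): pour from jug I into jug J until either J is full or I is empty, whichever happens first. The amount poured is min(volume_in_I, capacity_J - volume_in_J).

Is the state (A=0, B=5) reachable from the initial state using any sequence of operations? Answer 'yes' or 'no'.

BFS from (A=0, B=0):
  1. fill(A) -> (A=5 B=0)
  2. pour(A -> B) -> (A=0 B=5)
Target reached → yes.

Answer: yes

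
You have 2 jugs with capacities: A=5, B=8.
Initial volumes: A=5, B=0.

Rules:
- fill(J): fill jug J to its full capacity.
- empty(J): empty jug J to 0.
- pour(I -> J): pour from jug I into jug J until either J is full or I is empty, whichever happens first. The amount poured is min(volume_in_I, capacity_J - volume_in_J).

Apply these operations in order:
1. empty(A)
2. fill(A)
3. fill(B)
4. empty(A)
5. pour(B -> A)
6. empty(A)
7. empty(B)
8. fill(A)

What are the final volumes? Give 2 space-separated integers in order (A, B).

Answer: 5 0

Derivation:
Step 1: empty(A) -> (A=0 B=0)
Step 2: fill(A) -> (A=5 B=0)
Step 3: fill(B) -> (A=5 B=8)
Step 4: empty(A) -> (A=0 B=8)
Step 5: pour(B -> A) -> (A=5 B=3)
Step 6: empty(A) -> (A=0 B=3)
Step 7: empty(B) -> (A=0 B=0)
Step 8: fill(A) -> (A=5 B=0)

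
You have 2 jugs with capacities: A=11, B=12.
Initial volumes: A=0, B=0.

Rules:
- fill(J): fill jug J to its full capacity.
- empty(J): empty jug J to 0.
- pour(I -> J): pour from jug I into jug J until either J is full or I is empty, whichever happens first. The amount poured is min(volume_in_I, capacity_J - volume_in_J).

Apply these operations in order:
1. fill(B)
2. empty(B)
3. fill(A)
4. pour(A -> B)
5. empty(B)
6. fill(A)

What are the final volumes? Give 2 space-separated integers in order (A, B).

Step 1: fill(B) -> (A=0 B=12)
Step 2: empty(B) -> (A=0 B=0)
Step 3: fill(A) -> (A=11 B=0)
Step 4: pour(A -> B) -> (A=0 B=11)
Step 5: empty(B) -> (A=0 B=0)
Step 6: fill(A) -> (A=11 B=0)

Answer: 11 0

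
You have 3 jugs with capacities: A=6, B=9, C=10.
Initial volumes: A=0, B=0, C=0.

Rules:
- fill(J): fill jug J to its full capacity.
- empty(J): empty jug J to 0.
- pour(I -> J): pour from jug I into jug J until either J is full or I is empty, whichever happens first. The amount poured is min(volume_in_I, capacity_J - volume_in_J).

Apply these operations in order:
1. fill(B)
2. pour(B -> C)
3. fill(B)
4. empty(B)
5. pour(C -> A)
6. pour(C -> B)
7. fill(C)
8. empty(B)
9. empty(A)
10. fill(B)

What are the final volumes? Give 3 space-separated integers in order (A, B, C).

Step 1: fill(B) -> (A=0 B=9 C=0)
Step 2: pour(B -> C) -> (A=0 B=0 C=9)
Step 3: fill(B) -> (A=0 B=9 C=9)
Step 4: empty(B) -> (A=0 B=0 C=9)
Step 5: pour(C -> A) -> (A=6 B=0 C=3)
Step 6: pour(C -> B) -> (A=6 B=3 C=0)
Step 7: fill(C) -> (A=6 B=3 C=10)
Step 8: empty(B) -> (A=6 B=0 C=10)
Step 9: empty(A) -> (A=0 B=0 C=10)
Step 10: fill(B) -> (A=0 B=9 C=10)

Answer: 0 9 10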